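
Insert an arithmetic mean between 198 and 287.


AM = (198 + 287)/2 = 485/2 = 242.5

AM = 242.5


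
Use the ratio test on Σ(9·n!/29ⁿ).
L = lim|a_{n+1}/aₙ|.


aₙ = 9·n!/29^n
a_{n+1}/aₙ = (n+1)!/29^(n+1) × 29^n/n!  (constant 9 cancels)
= (n+1)/29
L = lim(n→∞) (n+1)/29 = ∞
L > 1 → series DIVERGES

Diverges (ratio test: L = ∞ > 1)


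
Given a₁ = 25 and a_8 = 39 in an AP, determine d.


d = (aₙ - a₁)/(n-1)
= (39 - 25)/(8-1)
= 14/7 = 2

d = 2


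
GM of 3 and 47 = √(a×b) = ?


GM = √(3×47) = √141 = 11.8743

GM = 11.8743


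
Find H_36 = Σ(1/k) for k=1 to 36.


H_36 = 1/1 + 1/2 + 1/3 + ... + 1/36
= 54801925434709/13127595717600
≈ 4.1746

H_36 = 54801925434709/13127595717600 ≈ 4.1746


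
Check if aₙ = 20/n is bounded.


a₁ = 20, a₂ = 20/2, a₃ = 20/3, ...
0 < aₙ ≤ 20 for all n ≥ 1
Lower bound: 0, Upper bound: 20
The sequence IS bounded

Bounded (0 < aₙ ≤ 20)


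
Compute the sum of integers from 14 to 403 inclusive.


Σₖ₌14^403 k = Σₖ₌₁^403 k − Σₖ₌₁^13 k
= 403·404/2 − 13·14/2
= 81406 − 91 = 81315

Σk = 81315


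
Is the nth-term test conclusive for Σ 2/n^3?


lim(n→∞) 2/n^3 = 0
lim aₙ = 0 → nth-term test is INCONCLUSIVE
(Need other tests; this is actually a convergent p-series with p=3 > 1)

Inconclusive (lim aₙ = 0; need another test)


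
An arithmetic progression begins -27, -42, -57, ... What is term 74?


aₙ = a₁ + (n-1)d
= -27 + (74-1)×-15
= -27 - 1095
= -1122

a_74 = -1122


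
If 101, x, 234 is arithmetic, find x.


AM = (101 + 234)/2 = 335/2 = 167.5

AM = 167.5


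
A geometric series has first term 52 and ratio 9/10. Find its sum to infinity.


S∞ = a₁/(1-r) = 52/(1 - 9/10)
= 52/(1/10)
= 520

S∞ = 520


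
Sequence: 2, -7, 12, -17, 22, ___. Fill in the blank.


Pattern: alternating sign, magnitude arithmetic (d=5)
Terms: 2, -7, 12, -17, 22
Next term = -27

Next term = -27


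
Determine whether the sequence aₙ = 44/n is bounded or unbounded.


a₁ = 44, a₂ = 44/2, a₃ = 44/3, ...
0 < aₙ ≤ 44 for all n ≥ 1
Lower bound: 0, Upper bound: 44
The sequence IS bounded

Bounded (0 < aₙ ≤ 44)


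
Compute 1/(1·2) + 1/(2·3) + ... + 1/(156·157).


1/(k(k+1)) = 1/k - 1/(k+1) (partial fractions)
Telescoping: Σ = 1 - 1/157 = 156/157

Sum = 156/157


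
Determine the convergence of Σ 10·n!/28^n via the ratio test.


aₙ = 10·n!/28^n
a_{n+1}/aₙ = (n+1)!/28^(n+1) × 28^n/n!  (constant 10 cancels)
= (n+1)/28
L = lim(n→∞) (n+1)/28 = ∞
L > 1 → series DIVERGES

Diverges (ratio test: L = ∞ > 1)


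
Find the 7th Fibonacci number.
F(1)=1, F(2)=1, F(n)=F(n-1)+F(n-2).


Fibonacci sequence: 1, 1, 2, 3, 5, 8, 13
F(7) = 13

F(7) = 13


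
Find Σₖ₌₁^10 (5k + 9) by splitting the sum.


Σ(5k+9) = 5·Σk + 9·n
= 5·55 + 9·10
= 275 + 90 = 365

Σ = 365


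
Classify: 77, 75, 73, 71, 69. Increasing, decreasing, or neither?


Differences: -2, -2, -2, -2
All differences < 0 → strictly DECREASING

Monotonically decreasing


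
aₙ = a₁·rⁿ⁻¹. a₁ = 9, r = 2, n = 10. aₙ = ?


aₙ = a₁·r^(n-1)
= 9×2^9
= 9×512
= 4608

a_10 = 4608


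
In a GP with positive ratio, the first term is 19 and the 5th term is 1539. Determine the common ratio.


r^(n-1) = aₙ/a₁
r^4 = 1539/19 = 81
r = 81^(1/4)
= ±3; taking r > 0 gives r = 3

r = 3


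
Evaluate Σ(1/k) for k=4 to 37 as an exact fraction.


Σₖ₌4^37 1/k = 1/4 + 1/5 + 1/6 + ... + 1/37
= 1150310260624633/485721041551200
≈ 2.3683

Sum = 1150310260624633/485721041551200 ≈ 2.3683


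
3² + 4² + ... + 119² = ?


Σₖ₌3^119 k² = Σₖ₌₁^119 k² − Σₖ₌₁^2 k²
= 119·120·239/6 − 2·3·5/6
= 568820 − 5 = 568815

Σk² = 568815


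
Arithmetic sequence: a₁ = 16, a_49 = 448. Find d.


d = (aₙ - a₁)/(n-1)
= (448 - 16)/(49-1)
= 432/48 = 9

d = 9


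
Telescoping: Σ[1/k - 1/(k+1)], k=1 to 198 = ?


Telescoping: adjacent terms cancel.
= 1/1 - 1/199
= 1 - 1/199 = 198/199

Sum = 198/199


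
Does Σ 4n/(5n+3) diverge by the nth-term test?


lim(n→∞) 4n/(5n+3) = 4/5 = 4/5  (divide numerator and denominator by n)
lim aₙ = 4/5 ≠ 0 → series DIVERGES

Diverges (lim aₙ = 4/5 ≠ 0)


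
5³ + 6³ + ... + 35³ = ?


Σₖ₌5^35 k³ = [35·36/2]² − [4·5/2]²
= 396900 − 100 = 396800

Σk³ = 396800


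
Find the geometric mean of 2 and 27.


GM = √(2×27) = √54 = 7.3485

GM = 7.3485


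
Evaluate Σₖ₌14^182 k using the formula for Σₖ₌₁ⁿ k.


Σₖ₌14^182 k = Σₖ₌₁^182 k − Σₖ₌₁^13 k
= 182·183/2 − 13·14/2
= 16653 − 91 = 16562

Σk = 16562


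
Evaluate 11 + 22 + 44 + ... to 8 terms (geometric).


Sₙ = 11×(2^8 - 1)/(2 - 1)
= 11×(256 - 1)/1
= 11×255/1
= 2805

S_8 = 2805


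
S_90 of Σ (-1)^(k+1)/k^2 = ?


S = 1 - 1/4 + 1/9 - 1/16 + 1/25 - 1/36 + 1/49 - 1/64 ± ...
= 0.8224
(Full series converges to +π²/12 ≈ +0.8225)

S_90 = 0.8224


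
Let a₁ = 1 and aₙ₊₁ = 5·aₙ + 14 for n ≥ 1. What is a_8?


Computing step by step:
a_1 = 1
a_2 = 19
a_3 = 109
a_4 = 559
a_5 = 2809
a_6 = 14059
a_7 = 70309
a_8 = 351559


a_8 = 351559


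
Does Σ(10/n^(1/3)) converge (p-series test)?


p-series test: Σ c/n^p converges if p > 1, diverges if p ≤ 1 (constant c > 0 doesn't affect convergence).
p = 1/3
1/3 ≤ 1 → DIVERGES

Diverges (p = 1/3 ≤ 1)


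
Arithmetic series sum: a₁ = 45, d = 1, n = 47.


aₙ = 45 + (47-1)×1 = 91
Sₙ = n(a₁+aₙ)/2 = 47×(45+91)/2
= 47×136/2 = 3196

S_47 = 3196


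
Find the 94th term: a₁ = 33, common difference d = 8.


aₙ = a₁ + (n-1)d
= 33 + (94-1)×8
= 33 + 744
= 777

a_94 = 777


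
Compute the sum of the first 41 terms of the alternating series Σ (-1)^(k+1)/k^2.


S = 1 - 1/4 + 1/9 - 1/16 + 1/25 - 1/36 + 1/49 - 1/64 ± ...
= 0.8228
(Full series converges to +π²/12 ≈ +0.8225)

S_41 = 0.8228


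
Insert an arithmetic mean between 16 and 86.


AM = (16 + 86)/2 = 102/2 = 51

AM = 51


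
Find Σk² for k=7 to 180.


Σₖ₌7^180 k² = Σₖ₌₁^180 k² − Σₖ₌₁^6 k²
= 180·181·361/6 − 6·7·13/6
= 1960230 − 91 = 1960139

Σk² = 1960139


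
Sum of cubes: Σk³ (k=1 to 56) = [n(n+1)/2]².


n(n+1)/2 = 56×57/2 = 1596
Σk³ = 1596² = 2547216

Σk³ = 2547216


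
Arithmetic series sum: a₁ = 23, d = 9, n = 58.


aₙ = 23 + (58-1)×9 = 536
Sₙ = n(a₁+aₙ)/2 = 58×(23+536)/2
= 58×559/2 = 16211

S_58 = 16211


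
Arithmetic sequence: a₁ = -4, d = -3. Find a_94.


aₙ = a₁ + (n-1)d
= -4 + (94-1)×-3
= -4 - 279
= -283

a_94 = -283


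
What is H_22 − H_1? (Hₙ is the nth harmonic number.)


Σₖ₌2^22 1/k = 1/2 + 1/3 + 1/4 + ... + 1/22
= 13920029/5173168
≈ 2.6908

Sum = 13920029/5173168 ≈ 2.6908


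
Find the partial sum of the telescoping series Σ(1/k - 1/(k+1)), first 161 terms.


Telescoping: adjacent terms cancel.
= 1/1 - 1/162
= 1 - 1/162 = 161/162

Sum = 161/162


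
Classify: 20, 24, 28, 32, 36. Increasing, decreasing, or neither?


Differences: 4, 4, 4, 4
All differences > 0 → strictly INCREASING

Monotonically increasing


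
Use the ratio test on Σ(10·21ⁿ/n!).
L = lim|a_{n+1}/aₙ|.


aₙ = 10·21^n/n!
a_{n+1}/aₙ = 21^(n+1)/(n+1)! × n!/21^n  (constant 10 cancels)
= 21/(n+1)
L = lim(n→∞) 21/(n+1) = 0
L < 1 → series CONVERGES

Converges (ratio test: L = 0 < 1)


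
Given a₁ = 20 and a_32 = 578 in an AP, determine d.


d = (aₙ - a₁)/(n-1)
= (578 - 20)/(32-1)
= 558/31 = 18

d = 18


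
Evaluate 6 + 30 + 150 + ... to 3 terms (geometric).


Sₙ = 6×(5^3 - 1)/(5 - 1)
= 6×(125 - 1)/4
= 6×124/4
= 186

S_3 = 186


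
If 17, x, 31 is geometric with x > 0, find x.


GM = √(17×31) = √527 = 22.9565

GM = 22.9565


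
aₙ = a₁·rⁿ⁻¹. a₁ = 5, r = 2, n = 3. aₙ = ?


aₙ = a₁·r^(n-1)
= 5×2^2
= 5×4
= 20

a_3 = 20


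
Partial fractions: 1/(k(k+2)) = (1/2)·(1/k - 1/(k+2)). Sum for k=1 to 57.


1/(k(k+2)) = (1/2)·(1/k - 1/(k+2)) (partial fractions)
Telescoping: Σ = (1/2)·(1 + 1/2 - 1/58 - 1/59) = 1254/1711

Sum = 1254/1711


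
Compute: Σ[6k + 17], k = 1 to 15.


Σ(6k+17) = 6·Σk + 17·n
= 6·120 + 17·15
= 720 + 255 = 975

Σ = 975


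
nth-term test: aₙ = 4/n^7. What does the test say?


lim(n→∞) 4/n^7 = 0
lim aₙ = 0 → nth-term test is INCONCLUSIVE
(Need other tests; this is actually a convergent p-series with p=7 > 1)

Inconclusive (lim aₙ = 0; need another test)


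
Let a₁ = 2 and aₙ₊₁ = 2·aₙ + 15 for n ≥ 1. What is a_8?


Computing step by step:
a_1 = 2
a_2 = 19
a_3 = 53
a_4 = 121
a_5 = 257
a_6 = 529
a_7 = 1073
a_8 = 2161


a_8 = 2161


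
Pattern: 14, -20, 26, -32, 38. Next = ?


Pattern: alternating sign, magnitude arithmetic (d=6)
Terms: 14, -20, 26, -32, 38
Next term = -44

Next term = -44


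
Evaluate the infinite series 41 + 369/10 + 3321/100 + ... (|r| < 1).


S∞ = a₁/(1-r) = 41/(1 - 9/10)
= 41/(1/10)
= 410

S∞ = 410


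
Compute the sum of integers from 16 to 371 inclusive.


Σₖ₌16^371 k = Σₖ₌₁^371 k − Σₖ₌₁^15 k
= 371·372/2 − 15·16/2
= 69006 − 120 = 68886

Σk = 68886


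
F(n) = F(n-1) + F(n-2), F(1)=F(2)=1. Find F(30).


Fibonacci sequence: 1, 1, 2, 3, 5, 8, 13, 21, 34, 55, 89, ...
F(30) = 832040

F(30) = 832040


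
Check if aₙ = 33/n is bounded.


a₁ = 33, a₂ = 33/2, a₃ = 33/3, ...
0 < aₙ ≤ 33 for all n ≥ 1
Lower bound: 0, Upper bound: 33
The sequence IS bounded

Bounded (0 < aₙ ≤ 33)


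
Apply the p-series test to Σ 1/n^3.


p-series test: Σ c/n^p converges if p > 1, diverges if p ≤ 1 (constant c > 0 doesn't affect convergence).
p = 3
3 > 1 → CONVERGES

Converges (p = 3 > 1)


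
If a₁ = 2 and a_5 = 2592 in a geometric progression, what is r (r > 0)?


r^(n-1) = aₙ/a₁
r^4 = 2592/2 = 1296
r = 1296^(1/4)
= ±6; taking r > 0 gives r = 6

r = 6


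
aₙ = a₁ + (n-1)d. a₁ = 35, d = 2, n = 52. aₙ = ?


aₙ = a₁ + (n-1)d
= 35 + (52-1)×2
= 35 + 102
= 137

a_52 = 137


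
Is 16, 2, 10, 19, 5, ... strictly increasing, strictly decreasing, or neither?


Differences: -14, 8, 9, -14
Difference at position 2 is +8 (> 0) but position 1 is -14 (< 0) — sequence both rises and falls
→ NOT monotonic

Not monotonic


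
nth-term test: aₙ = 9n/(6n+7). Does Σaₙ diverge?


lim(n→∞) 9n/(6n+7) = 9/6 = 3/2  (divide numerator and denominator by n)
lim aₙ = 3/2 ≠ 0 → series DIVERGES

Diverges (lim aₙ = 3/2 ≠ 0)


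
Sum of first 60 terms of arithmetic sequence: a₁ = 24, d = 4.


aₙ = 24 + (60-1)×4 = 260
Sₙ = n(a₁+aₙ)/2 = 60×(24+260)/2
= 60×284/2 = 8520

S_60 = 8520


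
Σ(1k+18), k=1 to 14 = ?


Σ(1k+18) = 1·Σk + 18·n
= 1·105 + 18·14
= 105 + 252 = 357

Σ = 357


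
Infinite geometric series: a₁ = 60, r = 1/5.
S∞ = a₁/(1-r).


S∞ = a₁/(1-r) = 60/(1 - 1/5)
= 60/(4/5)
= 75

S∞ = 75


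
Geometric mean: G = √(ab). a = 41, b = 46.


GM = √(41×46) = √1886 = 43.4281

GM = 43.4281


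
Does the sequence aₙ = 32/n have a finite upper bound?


a₁ = 32, a₂ = 32/2, a₃ = 32/3, ...
0 < aₙ ≤ 32 for all n ≥ 1
Lower bound: 0, Upper bound: 32
The sequence IS bounded

Bounded (0 < aₙ ≤ 32)


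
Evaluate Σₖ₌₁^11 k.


n(n+1)/2 = 11×12/2 = 132/2 = 66

Σk = 66


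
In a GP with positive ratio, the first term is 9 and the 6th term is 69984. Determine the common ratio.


r^(n-1) = aₙ/a₁
r^5 = 69984/9 = 7776
r = 7776^(1/5)
= 6

r = 6


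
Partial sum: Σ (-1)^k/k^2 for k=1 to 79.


S = -1 + 1/4 - 1/9 + 1/16 - 1/25 + 1/36 - 1/49 + 1/64 ± ...
= -0.8225
(Full series converges to -π²/12 ≈ -0.8225)

S_79 = -0.8225


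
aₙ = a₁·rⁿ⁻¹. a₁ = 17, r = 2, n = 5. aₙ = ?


aₙ = a₁·r^(n-1)
= 17×2^4
= 17×16
= 272

a_5 = 272


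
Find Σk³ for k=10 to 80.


Σₖ₌10^80 k³ = [80·81/2]² − [9·10/2]²
= 10497600 − 2025 = 10495575

Σk³ = 10495575


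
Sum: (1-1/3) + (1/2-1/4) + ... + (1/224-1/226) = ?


Telescoping with gap 2: two head and two tail terms survive.
= (1 + 1/2) - (1/225 + 1/226)
= 3/2 - 1/225 - 1/226 = 37912/25425

Sum = 37912/25425


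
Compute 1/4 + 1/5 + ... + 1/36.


Σₖ₌4^36 1/k = 1/4 + 1/5 + 1/6 + ... + 1/36
= 30734666619109/13127595717600
≈ 2.3412

Sum = 30734666619109/13127595717600 ≈ 2.3412


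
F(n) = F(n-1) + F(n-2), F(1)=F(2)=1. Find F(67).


Fibonacci sequence: 1, 1, 2, 3, 5, 8, 13, 21, 34, 55, 89, ...
F(67) = 44945570212853

F(67) = 44945570212853


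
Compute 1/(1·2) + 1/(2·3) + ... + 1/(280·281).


1/(k(k+1)) = 1/k - 1/(k+1) (partial fractions)
Telescoping: Σ = 1 - 1/281 = 280/281

Sum = 280/281


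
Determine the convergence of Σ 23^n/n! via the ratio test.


aₙ = 23^n/n!
a_{n+1}/aₙ = 23^(n+1)/(n+1)! × n!/23^n
= 23/(n+1)
L = lim(n→∞) 23/(n+1) = 0
L < 1 → series CONVERGES

Converges (ratio test: L = 0 < 1)


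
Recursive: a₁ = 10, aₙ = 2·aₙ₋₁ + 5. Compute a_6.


Computing step by step:
a_1 = 10
a_2 = 25
a_3 = 55
a_4 = 115
a_5 = 235
a_6 = 475


a_6 = 475


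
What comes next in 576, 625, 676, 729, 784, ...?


Pattern: perfect squares: n²
Terms: 576, 625, 676, 729, 784
Next term = 841

Next term = 841


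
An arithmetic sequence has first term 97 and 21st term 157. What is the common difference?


d = (aₙ - a₁)/(n-1)
= (157 - 97)/(21-1)
= 60/20 = 3

d = 3


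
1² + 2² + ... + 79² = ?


n = 79
n(n+1)(2n+1)/6 = 79×80×159/6
= 1004880/6 = 167480

Σk² = 167480


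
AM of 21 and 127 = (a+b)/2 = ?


AM = (21 + 127)/2 = 148/2 = 74

AM = 74


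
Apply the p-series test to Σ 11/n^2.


p-series test: Σ c/n^p converges if p > 1, diverges if p ≤ 1 (constant c > 0 doesn't affect convergence).
p = 2
2 > 1 → CONVERGES

Converges (p = 2 > 1)


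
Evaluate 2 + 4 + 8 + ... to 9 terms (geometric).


Sₙ = 2×(2^9 - 1)/(2 - 1)
= 2×(512 - 1)/1
= 2×511/1
= 1022

S_9 = 1022


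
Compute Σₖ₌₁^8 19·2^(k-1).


Sₙ = 19×(2^8 - 1)/(2 - 1)
= 19×(256 - 1)/1
= 19×255/1
= 4845

S_8 = 4845


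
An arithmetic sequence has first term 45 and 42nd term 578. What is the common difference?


d = (aₙ - a₁)/(n-1)
= (578 - 45)/(42-1)
= 533/41 = 13

d = 13


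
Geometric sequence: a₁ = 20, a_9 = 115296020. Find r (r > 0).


r^(n-1) = aₙ/a₁
r^8 = 115296020/20 = 5764801
r = 5764801^(1/8)
= ±7; taking r > 0 gives r = 7

r = 7


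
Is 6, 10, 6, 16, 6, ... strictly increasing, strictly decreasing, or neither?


Differences: 4, -4, 10, -10
Difference at position 1 is +4 (> 0) but position 2 is -4 (< 0) — sequence both rises and falls
→ NOT monotonic

Not monotonic


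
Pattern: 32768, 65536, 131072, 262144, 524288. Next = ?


Pattern: powers of 2: 2ⁿ
Terms: 32768, 65536, 131072, 262144, 524288
Next term = 1048576

Next term = 1048576


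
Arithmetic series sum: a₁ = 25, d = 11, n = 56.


aₙ = 25 + (56-1)×11 = 630
Sₙ = n(a₁+aₙ)/2 = 56×(25+630)/2
= 56×655/2 = 18340

S_56 = 18340


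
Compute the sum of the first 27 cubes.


n(n+1)/2 = 27×28/2 = 378
Σk³ = 378² = 142884

Σk³ = 142884


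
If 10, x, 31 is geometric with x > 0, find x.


GM = √(10×31) = √310 = 17.6068

GM = 17.6068


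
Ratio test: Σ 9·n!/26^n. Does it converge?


aₙ = 9·n!/26^n
a_{n+1}/aₙ = (n+1)!/26^(n+1) × 26^n/n!  (constant 9 cancels)
= (n+1)/26
L = lim(n→∞) (n+1)/26 = ∞
L > 1 → series DIVERGES

Diverges (ratio test: L = ∞ > 1)


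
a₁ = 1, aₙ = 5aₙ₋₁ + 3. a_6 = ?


Computing step by step:
a_1 = 1
a_2 = 8
a_3 = 43
a_4 = 218
a_5 = 1093
a_6 = 5468


a_6 = 5468


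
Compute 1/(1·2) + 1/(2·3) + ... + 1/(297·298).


1/(k(k+1)) = 1/k - 1/(k+1) (partial fractions)
Telescoping: Σ = 1 - 1/298 = 297/298

Sum = 297/298


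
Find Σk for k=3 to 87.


Σₖ₌3^87 k = Σₖ₌₁^87 k − Σₖ₌₁^2 k
= 87·88/2 − 2·3/2
= 3828 − 3 = 3825

Σk = 3825


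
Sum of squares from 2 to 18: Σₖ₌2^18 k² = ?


Σₖ₌2^18 k² = Σₖ₌₁^18 k² − Σₖ₌₁^1 k²
= 18·19·37/6 − 1·2·3/6
= 2109 − 1 = 2108

Σk² = 2108


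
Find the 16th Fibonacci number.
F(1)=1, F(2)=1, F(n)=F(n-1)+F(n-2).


Fibonacci sequence: 1, 1, 2, 3, 5, 8, 13, 21, 34, 55, 89, ...
F(16) = 987

F(16) = 987


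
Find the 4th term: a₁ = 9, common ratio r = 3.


aₙ = a₁·r^(n-1)
= 9×3^3
= 9×27
= 243

a_4 = 243


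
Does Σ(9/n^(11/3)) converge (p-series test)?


p-series test: Σ c/n^p converges if p > 1, diverges if p ≤ 1 (constant c > 0 doesn't affect convergence).
p = 11/3
11/3 > 1 → CONVERGES

Converges (p = 11/3 > 1)


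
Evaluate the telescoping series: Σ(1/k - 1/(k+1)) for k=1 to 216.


Telescoping: adjacent terms cancel.
= 1/1 - 1/217
= 1 - 1/217 = 216/217

Sum = 216/217


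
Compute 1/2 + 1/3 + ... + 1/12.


Σₖ₌2^12 1/k = 1/2 + 1/3 + 1/4 + ... + 1/12
= 58301/27720
≈ 2.1032

Sum = 58301/27720 ≈ 2.1032


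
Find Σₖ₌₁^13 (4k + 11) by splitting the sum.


Σ(4k+11) = 4·Σk + 11·n
= 4·91 + 11·13
= 364 + 143 = 507

Σ = 507


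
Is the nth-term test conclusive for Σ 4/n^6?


lim(n→∞) 4/n^6 = 0
lim aₙ = 0 → nth-term test is INCONCLUSIVE
(Need other tests; this is actually a convergent p-series with p=6 > 1)

Inconclusive (lim aₙ = 0; need another test)


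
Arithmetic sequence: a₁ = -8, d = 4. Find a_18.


aₙ = a₁ + (n-1)d
= -8 + (18-1)×4
= -8 + 68
= 60

a_18 = 60


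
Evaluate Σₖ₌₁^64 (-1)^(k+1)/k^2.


S = 1 - 1/4 + 1/9 - 1/16 + 1/25 - 1/36 + 1/49 - 1/64 ± ...
= 0.8223
(Full series converges to +π²/12 ≈ +0.8225)

S_64 = 0.8223


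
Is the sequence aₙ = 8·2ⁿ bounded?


aₙ = 8·2ⁿ → as n→∞, aₙ→∞ (since base 2 > 1)
No finite upper bound exists
The sequence is UNBOUNDED

Unbounded (aₙ → ∞ as n → ∞)


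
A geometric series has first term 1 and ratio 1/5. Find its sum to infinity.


S∞ = a₁/(1-r) = 1/(1 - 1/5)
= 1/(4/5)
= 5/4

S∞ = 5/4


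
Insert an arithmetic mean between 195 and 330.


AM = (195 + 330)/2 = 525/2 = 262.5

AM = 262.5


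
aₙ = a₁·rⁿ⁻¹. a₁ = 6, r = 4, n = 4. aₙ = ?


aₙ = a₁·r^(n-1)
= 6×4^3
= 6×64
= 384

a_4 = 384


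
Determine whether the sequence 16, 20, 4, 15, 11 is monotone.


Differences: 4, -16, 11, -4
Difference at position 1 is +4 (> 0) but position 2 is -16 (< 0) — sequence both rises and falls
→ NOT monotonic

Not monotonic


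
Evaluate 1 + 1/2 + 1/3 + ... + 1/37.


H_37 = 1/1 + 1/2 + 1/3 + ... + 1/37
= 2040798836801833/485721041551200
≈ 4.2016

H_37 = 2040798836801833/485721041551200 ≈ 4.2016


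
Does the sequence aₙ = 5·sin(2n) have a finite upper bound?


For all n, -1 ≤ sin(2n) ≤ 1, so -5 ≤ 5·sin(2n) ≤ 5
Lower bound: -5, Upper bound: 5
The sequence IS bounded

Bounded (-5 ≤ aₙ ≤ 5)


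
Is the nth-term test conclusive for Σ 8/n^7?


lim(n→∞) 8/n^7 = 0
lim aₙ = 0 → nth-term test is INCONCLUSIVE
(Need other tests; this is actually a convergent p-series with p=7 > 1)

Inconclusive (lim aₙ = 0; need another test)


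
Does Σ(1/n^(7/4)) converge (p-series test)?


p-series test: Σ c/n^p converges if p > 1, diverges if p ≤ 1 (constant c > 0 doesn't affect convergence).
p = 7/4
7/4 > 1 → CONVERGES

Converges (p = 7/4 > 1)


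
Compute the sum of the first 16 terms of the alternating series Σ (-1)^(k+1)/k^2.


S = 1 - 1/4 + 1/9 - 1/16 + 1/25 - 1/36 + 1/49 - 1/64 ± ...
= 0.8206
(Full series converges to +π²/12 ≈ +0.8225)

S_16 = 0.8206


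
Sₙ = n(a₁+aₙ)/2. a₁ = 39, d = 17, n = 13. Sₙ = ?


aₙ = 39 + (13-1)×17 = 243
Sₙ = n(a₁+aₙ)/2 = 13×(39+243)/2
= 13×282/2 = 1833

S_13 = 1833


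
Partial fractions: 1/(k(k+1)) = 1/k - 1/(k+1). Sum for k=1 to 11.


1/(k(k+1)) = 1/k - 1/(k+1) (partial fractions)
Telescoping: Σ = 1 - 1/12 = 11/12

Sum = 11/12


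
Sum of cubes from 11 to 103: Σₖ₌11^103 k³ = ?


Σₖ₌11^103 k³ = [103·104/2]² − [10·11/2]²
= 28686736 − 3025 = 28683711

Σk³ = 28683711


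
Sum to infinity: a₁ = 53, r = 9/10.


S∞ = a₁/(1-r) = 53/(1 - 9/10)
= 53/(1/10)
= 530

S∞ = 530


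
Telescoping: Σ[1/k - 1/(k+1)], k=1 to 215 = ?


Telescoping: adjacent terms cancel.
= 1/1 - 1/216
= 1 - 1/216 = 215/216

Sum = 215/216


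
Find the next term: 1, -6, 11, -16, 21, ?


Pattern: alternating sign, magnitude arithmetic (d=5)
Terms: 1, -6, 11, -16, 21
Next term = -26

Next term = -26


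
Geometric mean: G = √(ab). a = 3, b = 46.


GM = √(3×46) = √138 = 11.7473

GM = 11.7473


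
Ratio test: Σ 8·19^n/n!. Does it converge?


aₙ = 8·19^n/n!
a_{n+1}/aₙ = 19^(n+1)/(n+1)! × n!/19^n  (constant 8 cancels)
= 19/(n+1)
L = lim(n→∞) 19/(n+1) = 0
L < 1 → series CONVERGES

Converges (ratio test: L = 0 < 1)


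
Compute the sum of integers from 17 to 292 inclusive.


Σₖ₌17^292 k = Σₖ₌₁^292 k − Σₖ₌₁^16 k
= 292·293/2 − 16·17/2
= 42778 − 136 = 42642

Σk = 42642


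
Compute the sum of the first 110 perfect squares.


n = 110
n(n+1)(2n+1)/6 = 110×111×221/6
= 2698410/6 = 449735

Σk² = 449735


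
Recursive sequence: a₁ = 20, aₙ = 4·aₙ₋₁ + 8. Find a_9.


Computing step by step:
a_1 = 20
a_2 = 88
a_3 = 360
a_4 = 1448
a_5 = 5800
a_6 = 23208
a_7 = 92840
a_8 = 371368
a_9 = 1485480


a_9 = 1485480


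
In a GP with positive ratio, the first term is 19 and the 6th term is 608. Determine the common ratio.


r^(n-1) = aₙ/a₁
r^5 = 608/19 = 32
r = 32^(1/5)
= 2

r = 2


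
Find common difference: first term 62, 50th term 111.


d = (aₙ - a₁)/(n-1)
= (111 - 62)/(50-1)
= 49/49 = 1

d = 1


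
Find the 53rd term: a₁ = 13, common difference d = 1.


aₙ = a₁ + (n-1)d
= 13 + (53-1)×1
= 13 + 52
= 65

a_53 = 65


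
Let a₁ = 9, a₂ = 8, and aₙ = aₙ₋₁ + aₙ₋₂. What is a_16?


Computing iteratively: 9, 8, 17, 25, 42, 67, 109, 176, 285, 461, 746, 1207, ...
a_16 = 8273

a_16 = 8273


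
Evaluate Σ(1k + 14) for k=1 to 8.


Σ(1k+14) = 1·Σk + 14·n
= 1·36 + 14·8
= 36 + 112 = 148

Σ = 148


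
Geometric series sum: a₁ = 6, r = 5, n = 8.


Sₙ = 6×(5^8 - 1)/(5 - 1)
= 6×(390625 - 1)/4
= 6×390624/4
= 585936

S_8 = 585936


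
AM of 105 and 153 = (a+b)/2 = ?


AM = (105 + 153)/2 = 258/2 = 129

AM = 129


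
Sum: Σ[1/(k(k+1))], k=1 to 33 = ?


1/(k(k+1)) = 1/k - 1/(k+1) (partial fractions)
Telescoping: Σ = 1 - 1/34 = 33/34

Sum = 33/34


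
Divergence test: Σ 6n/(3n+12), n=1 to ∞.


lim(n→∞) 6n/(3n+12) = 6/3 = 2  (divide numerator and denominator by n)
lim aₙ = 2 ≠ 0 → series DIVERGES

Diverges (lim aₙ = 2 ≠ 0)


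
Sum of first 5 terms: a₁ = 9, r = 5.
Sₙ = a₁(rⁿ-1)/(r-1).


Sₙ = 9×(5^5 - 1)/(5 - 1)
= 9×(3125 - 1)/4
= 9×3124/4
= 7029

S_5 = 7029


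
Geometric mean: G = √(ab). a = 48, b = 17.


GM = √(48×17) = √816 = 28.5657

GM = 28.5657


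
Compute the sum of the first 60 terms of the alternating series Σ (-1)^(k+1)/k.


S = 1 - 1/2 + 1/3 - 1/4 + 1/5 - 1/6 + 1/7 - 1/8 ± ...
= 0.6849
(Full series converges to +ln(2) ≈ +0.6931)

S_60 = 0.6849


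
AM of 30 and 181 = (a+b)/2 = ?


AM = (30 + 181)/2 = 211/2 = 105.5

AM = 105.5


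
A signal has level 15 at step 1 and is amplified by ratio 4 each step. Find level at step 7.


aₙ = a₁·r^(n-1)
= 15×4^6
= 15×4096
= 61440

a_7 = 61440


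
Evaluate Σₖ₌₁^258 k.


n(n+1)/2 = 258×259/2 = 66822/2 = 33411

Σk = 33411


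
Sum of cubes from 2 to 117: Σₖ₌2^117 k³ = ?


Σₖ₌2^117 k³ = [117·118/2]² − [1·2/2]²
= 47651409 − 1 = 47651408

Σk³ = 47651408


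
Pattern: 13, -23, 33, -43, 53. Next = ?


Pattern: alternating sign, magnitude arithmetic (d=10)
Terms: 13, -23, 33, -43, 53
Next term = -63

Next term = -63


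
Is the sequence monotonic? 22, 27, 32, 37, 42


Differences: 5, 5, 5, 5
All differences > 0 → strictly INCREASING

Monotonically increasing


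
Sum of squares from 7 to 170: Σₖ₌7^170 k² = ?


Σₖ₌7^170 k² = Σₖ₌₁^170 k² − Σₖ₌₁^6 k²
= 170·171·341/6 − 6·7·13/6
= 1652145 − 91 = 1652054

Σk² = 1652054


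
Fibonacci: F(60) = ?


Fibonacci sequence: 1, 1, 2, 3, 5, 8, 13, 21, 34, 55, 89, ...
F(60) = 1548008755920

F(60) = 1548008755920


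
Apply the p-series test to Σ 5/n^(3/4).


p-series test: Σ c/n^p converges if p > 1, diverges if p ≤ 1 (constant c > 0 doesn't affect convergence).
p = 3/4
3/4 ≤ 1 → DIVERGES

Diverges (p = 3/4 ≤ 1)


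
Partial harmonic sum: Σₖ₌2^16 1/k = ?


Σₖ₌2^16 1/k = 1/2 + 1/3 + 1/4 + ... + 1/16
= 1715839/720720
≈ 2.3807

Sum = 1715839/720720 ≈ 2.3807


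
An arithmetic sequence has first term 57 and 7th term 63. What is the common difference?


d = (aₙ - a₁)/(n-1)
= (63 - 57)/(7-1)
= 6/6 = 1

d = 1


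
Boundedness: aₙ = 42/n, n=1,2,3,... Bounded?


a₁ = 42, a₂ = 42/2, a₃ = 42/3, ...
0 < aₙ ≤ 42 for all n ≥ 1
Lower bound: 0, Upper bound: 42
The sequence IS bounded

Bounded (0 < aₙ ≤ 42)


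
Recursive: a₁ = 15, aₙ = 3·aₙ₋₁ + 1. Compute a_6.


Computing step by step:
a_1 = 15
a_2 = 46
a_3 = 139
a_4 = 418
a_5 = 1255
a_6 = 3766


a_6 = 3766


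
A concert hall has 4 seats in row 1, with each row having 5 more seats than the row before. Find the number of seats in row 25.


aₙ = a₁ + (n-1)d
= 4 + (25-1)×5
= 4 + 120
= 124

a_25 = 124


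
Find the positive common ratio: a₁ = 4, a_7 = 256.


r^(n-1) = aₙ/a₁
r^6 = 256/4 = 64
r = 64^(1/6)
= ±2; taking r > 0 gives r = 2

r = 2


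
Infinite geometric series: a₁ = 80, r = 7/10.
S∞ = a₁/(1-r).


S∞ = a₁/(1-r) = 80/(1 - 7/10)
= 80/(3/10)
= 800/3

S∞ = 800/3


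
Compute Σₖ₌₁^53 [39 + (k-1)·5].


aₙ = 39 + (53-1)×5 = 299
Sₙ = n(a₁+aₙ)/2 = 53×(39+299)/2
= 53×338/2 = 8957

S_53 = 8957


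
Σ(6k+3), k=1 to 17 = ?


Σ(6k+3) = 6·Σk + 3·n
= 6·153 + 3·17
= 918 + 51 = 969

Σ = 969


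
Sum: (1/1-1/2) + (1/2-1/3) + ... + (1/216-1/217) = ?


Telescoping: adjacent terms cancel.
= 1/1 - 1/217
= 1 - 1/217 = 216/217

Sum = 216/217


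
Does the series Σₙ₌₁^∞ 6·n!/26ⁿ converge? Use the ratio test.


aₙ = 6·n!/26^n
a_{n+1}/aₙ = (n+1)!/26^(n+1) × 26^n/n!  (constant 6 cancels)
= (n+1)/26
L = lim(n→∞) (n+1)/26 = ∞
L > 1 → series DIVERGES

Diverges (ratio test: L = ∞ > 1)


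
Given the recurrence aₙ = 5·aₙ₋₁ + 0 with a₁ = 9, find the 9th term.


Computing step by step:
a_1 = 9
a_2 = 45
a_3 = 225
a_4 = 1125
a_5 = 5625
a_6 = 28125
a_7 = 140625
a_8 = 703125
a_9 = 3515625


a_9 = 3515625


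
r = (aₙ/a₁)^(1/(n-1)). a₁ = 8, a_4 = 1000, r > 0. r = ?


r^(n-1) = aₙ/a₁
r^3 = 1000/8 = 125
r = 125^(1/3)
= 5

r = 5


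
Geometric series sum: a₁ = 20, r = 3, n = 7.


Sₙ = 20×(3^7 - 1)/(3 - 1)
= 20×(2187 - 1)/2
= 20×2186/2
= 21860

S_7 = 21860


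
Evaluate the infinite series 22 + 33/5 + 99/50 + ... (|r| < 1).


S∞ = a₁/(1-r) = 22/(1 - 3/10)
= 22/(7/10)
= 220/7

S∞ = 220/7


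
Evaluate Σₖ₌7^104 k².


Σₖ₌7^104 k² = Σₖ₌₁^104 k² − Σₖ₌₁^6 k²
= 104·105·209/6 − 6·7·13/6
= 380380 − 91 = 380289

Σk² = 380289


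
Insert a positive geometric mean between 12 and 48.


GM = √(12×48) = √576 = 24

GM = 24


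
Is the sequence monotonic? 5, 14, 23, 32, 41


Differences: 9, 9, 9, 9
All differences > 0 → strictly INCREASING

Monotonically increasing


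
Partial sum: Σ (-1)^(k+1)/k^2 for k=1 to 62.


S = 1 - 1/4 + 1/9 - 1/16 + 1/25 - 1/36 + 1/49 - 1/64 ± ...
= 0.8223
(Full series converges to +π²/12 ≈ +0.8225)

S_62 = 0.8223


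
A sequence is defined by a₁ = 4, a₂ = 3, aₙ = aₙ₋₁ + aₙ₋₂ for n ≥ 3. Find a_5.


Computing iteratively: 4, 3, 7, 10, 17
a_5 = 17

a_5 = 17


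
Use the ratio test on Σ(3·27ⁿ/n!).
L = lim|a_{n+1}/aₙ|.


aₙ = 3·27^n/n!
a_{n+1}/aₙ = 27^(n+1)/(n+1)! × n!/27^n  (constant 3 cancels)
= 27/(n+1)
L = lim(n→∞) 27/(n+1) = 0
L < 1 → series CONVERGES

Converges (ratio test: L = 0 < 1)


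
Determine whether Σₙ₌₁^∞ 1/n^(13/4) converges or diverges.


p-series test: Σ c/n^p converges if p > 1, diverges if p ≤ 1 (constant c > 0 doesn't affect convergence).
p = 13/4
13/4 > 1 → CONVERGES

Converges (p = 13/4 > 1)


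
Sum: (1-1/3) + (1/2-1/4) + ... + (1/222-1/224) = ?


Telescoping with gap 2: two head and two tail terms survive.
= (1 + 1/2) - (1/223 + 1/224)
= 3/2 - 1/223 - 1/224 = 74481/49952

Sum = 74481/49952


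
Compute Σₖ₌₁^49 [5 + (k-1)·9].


aₙ = 5 + (49-1)×9 = 437
Sₙ = n(a₁+aₙ)/2 = 49×(5+437)/2
= 49×442/2 = 10829

S_49 = 10829


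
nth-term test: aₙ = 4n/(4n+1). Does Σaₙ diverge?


lim(n→∞) 4n/(4n+1) = 4/4 = 1  (divide numerator and denominator by n)
lim aₙ = 1 ≠ 0 → series DIVERGES

Diverges (lim aₙ = 1 ≠ 0)


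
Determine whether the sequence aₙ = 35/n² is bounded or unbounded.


a₁ = 35, a₂ = 35/4, a₃ = 35/9, ...
0 < aₙ ≤ 35 for all n ≥ 1
The sequence IS bounded

Bounded (0 < aₙ ≤ 35)


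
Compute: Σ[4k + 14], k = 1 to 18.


Σ(4k+14) = 4·Σk + 14·n
= 4·171 + 14·18
= 684 + 252 = 936

Σ = 936


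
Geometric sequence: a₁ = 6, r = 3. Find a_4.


aₙ = a₁·r^(n-1)
= 6×3^3
= 6×27
= 162

a_4 = 162


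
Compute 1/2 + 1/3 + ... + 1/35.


Σₖ₌2^35 1/k = 1/2 + 1/3 + 1/4 + ... + 1/35
= 41309674280509/13127595717600
≈ 3.1468

Sum = 41309674280509/13127595717600 ≈ 3.1468


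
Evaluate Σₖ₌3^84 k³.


Σₖ₌3^84 k³ = [84·85/2]² − [2·3/2]²
= 12744900 − 9 = 12744891

Σk³ = 12744891


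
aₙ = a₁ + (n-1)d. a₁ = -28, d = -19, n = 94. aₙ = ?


aₙ = a₁ + (n-1)d
= -28 + (94-1)×-19
= -28 - 1767
= -1795

a_94 = -1795


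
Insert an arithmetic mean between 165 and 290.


AM = (165 + 290)/2 = 455/2 = 227.5

AM = 227.5


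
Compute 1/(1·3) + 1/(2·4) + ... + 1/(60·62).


1/(k(k+2)) = (1/2)·(1/k - 1/(k+2)) (partial fractions)
Telescoping: Σ = (1/2)·(1 + 1/2 - 1/61 - 1/62) = 2775/3782

Sum = 2775/3782


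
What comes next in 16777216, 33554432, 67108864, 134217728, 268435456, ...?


Pattern: powers of 2: 2ⁿ
Terms: 16777216, 33554432, 67108864, 134217728, 268435456
Next term = 536870912

Next term = 536870912


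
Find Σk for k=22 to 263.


Σₖ₌22^263 k = Σₖ₌₁^263 k − Σₖ₌₁^21 k
= 263·264/2 − 21·22/2
= 34716 − 231 = 34485

Σk = 34485


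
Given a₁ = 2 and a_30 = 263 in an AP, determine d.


d = (aₙ - a₁)/(n-1)
= (263 - 2)/(30-1)
= 261/29 = 9

d = 9


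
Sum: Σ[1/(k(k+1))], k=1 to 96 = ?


1/(k(k+1)) = 1/k - 1/(k+1) (partial fractions)
Telescoping: Σ = 1 - 1/97 = 96/97

Sum = 96/97


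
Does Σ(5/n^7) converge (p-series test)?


p-series test: Σ c/n^p converges if p > 1, diverges if p ≤ 1 (constant c > 0 doesn't affect convergence).
p = 7
7 > 1 → CONVERGES

Converges (p = 7 > 1)


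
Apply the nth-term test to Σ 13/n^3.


lim(n→∞) 13/n^3 = 0
lim aₙ = 0 → nth-term test is INCONCLUSIVE
(Need other tests; this is actually a convergent p-series with p=3 > 1)

Inconclusive (lim aₙ = 0; need another test)


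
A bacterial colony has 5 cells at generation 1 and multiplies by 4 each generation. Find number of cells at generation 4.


aₙ = a₁·r^(n-1)
= 5×4^3
= 5×64
= 320

a_4 = 320


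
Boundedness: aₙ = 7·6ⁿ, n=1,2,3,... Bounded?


aₙ = 7·6ⁿ → as n→∞, aₙ→∞ (since base 6 > 1)
No finite upper bound exists
The sequence is UNBOUNDED

Unbounded (aₙ → ∞ as n → ∞)


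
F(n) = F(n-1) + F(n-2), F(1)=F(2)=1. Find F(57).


Fibonacci sequence: 1, 1, 2, 3, 5, 8, 13, 21, 34, 55, 89, ...
F(57) = 365435296162

F(57) = 365435296162


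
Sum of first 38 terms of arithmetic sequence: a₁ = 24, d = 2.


aₙ = 24 + (38-1)×2 = 98
Sₙ = n(a₁+aₙ)/2 = 38×(24+98)/2
= 38×122/2 = 2318

S_38 = 2318


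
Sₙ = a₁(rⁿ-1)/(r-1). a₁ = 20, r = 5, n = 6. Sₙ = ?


Sₙ = 20×(5^6 - 1)/(5 - 1)
= 20×(15625 - 1)/4
= 20×15624/4
= 78120

S_6 = 78120


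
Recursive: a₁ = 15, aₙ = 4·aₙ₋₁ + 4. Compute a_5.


Computing step by step:
a_1 = 15
a_2 = 64
a_3 = 260
a_4 = 1044
a_5 = 4180


a_5 = 4180


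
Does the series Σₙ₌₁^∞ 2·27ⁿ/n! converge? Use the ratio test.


aₙ = 2·27^n/n!
a_{n+1}/aₙ = 27^(n+1)/(n+1)! × n!/27^n  (constant 2 cancels)
= 27/(n+1)
L = lim(n→∞) 27/(n+1) = 0
L < 1 → series CONVERGES

Converges (ratio test: L = 0 < 1)


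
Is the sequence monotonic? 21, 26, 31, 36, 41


Differences: 5, 5, 5, 5
All differences > 0 → strictly INCREASING

Monotonically increasing


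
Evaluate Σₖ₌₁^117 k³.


n(n+1)/2 = 117×118/2 = 6903
Σk³ = 6903² = 47651409

Σk³ = 47651409


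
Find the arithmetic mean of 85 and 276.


AM = (85 + 276)/2 = 361/2 = 180.5

AM = 180.5


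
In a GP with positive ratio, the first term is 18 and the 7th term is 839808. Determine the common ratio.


r^(n-1) = aₙ/a₁
r^6 = 839808/18 = 46656
r = 46656^(1/6)
= ±6; taking r > 0 gives r = 6

r = 6


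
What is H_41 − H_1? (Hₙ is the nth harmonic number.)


Σₖ₌2^41 1/k = 1/2 + 1/3 + 1/4 + ... + 1/41
= 65776471966898333/19914562703599200
≈ 3.3029

Sum = 65776471966898333/19914562703599200 ≈ 3.3029


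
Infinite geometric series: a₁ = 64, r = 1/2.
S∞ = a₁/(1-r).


S∞ = a₁/(1-r) = 64/(1 - 1/2)
= 64/(1/2)
= 128

S∞ = 128


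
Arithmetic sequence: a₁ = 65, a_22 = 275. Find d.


d = (aₙ - a₁)/(n-1)
= (275 - 65)/(22-1)
= 210/21 = 10

d = 10


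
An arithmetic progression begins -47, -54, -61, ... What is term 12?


aₙ = a₁ + (n-1)d
= -47 + (12-1)×-7
= -47 - 77
= -124

a_12 = -124


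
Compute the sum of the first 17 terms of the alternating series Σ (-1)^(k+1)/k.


S = 1 - 1/2 + 1/3 - 1/4 + 1/5 - 1/6 + 1/7 - 1/8 ± ...
= 0.7217
(Full series converges to +ln(2) ≈ +0.6931)

S_17 = 0.7217


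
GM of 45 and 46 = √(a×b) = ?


GM = √(45×46) = √2070 = 45.4973

GM = 45.4973


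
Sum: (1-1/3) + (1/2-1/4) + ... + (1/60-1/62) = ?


Telescoping with gap 2: two head and two tail terms survive.
= (1 + 1/2) - (1/61 + 1/62)
= 3/2 - 1/61 - 1/62 = 2775/1891

Sum = 2775/1891


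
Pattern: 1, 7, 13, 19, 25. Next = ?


Pattern: arithmetic (d=6)
Terms: 1, 7, 13, 19, 25
Next term = 31

Next term = 31


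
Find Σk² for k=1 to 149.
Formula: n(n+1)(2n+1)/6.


n = 149
n(n+1)(2n+1)/6 = 149×150×299/6
= 6682650/6 = 1113775

Σk² = 1113775


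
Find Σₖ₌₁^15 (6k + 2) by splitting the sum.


Σ(6k+2) = 6·Σk + 2·n
= 6·120 + 2·15
= 720 + 30 = 750

Σ = 750


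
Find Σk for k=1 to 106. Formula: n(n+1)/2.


n(n+1)/2 = 106×107/2 = 11342/2 = 5671

Σk = 5671


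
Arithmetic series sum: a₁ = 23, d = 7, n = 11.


aₙ = 23 + (11-1)×7 = 93
Sₙ = n(a₁+aₙ)/2 = 11×(23+93)/2
= 11×116/2 = 638

S_11 = 638


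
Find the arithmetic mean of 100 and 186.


AM = (100 + 186)/2 = 286/2 = 143

AM = 143


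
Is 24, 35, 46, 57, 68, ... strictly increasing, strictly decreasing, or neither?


Differences: 11, 11, 11, 11
All differences > 0 → strictly INCREASING

Monotonically increasing


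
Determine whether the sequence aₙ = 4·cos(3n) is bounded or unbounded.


For all n, -1 ≤ cos(3n) ≤ 1, so -4 ≤ 4·cos(3n) ≤ 4
Lower bound: -4, Upper bound: 4
The sequence IS bounded

Bounded (-4 ≤ aₙ ≤ 4)


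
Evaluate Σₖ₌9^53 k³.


Σₖ₌9^53 k³ = [53·54/2]² − [8·9/2]²
= 2047761 − 1296 = 2046465

Σk³ = 2046465


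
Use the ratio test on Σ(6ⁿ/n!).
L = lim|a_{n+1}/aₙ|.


aₙ = 6^n/n!
a_{n+1}/aₙ = 6^(n+1)/(n+1)! × n!/6^n
= 6/(n+1)
L = lim(n→∞) 6/(n+1) = 0
L < 1 → series CONVERGES

Converges (ratio test: L = 0 < 1)


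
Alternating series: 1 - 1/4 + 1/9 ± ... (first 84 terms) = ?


S = 1 - 1/4 + 1/9 - 1/16 + 1/25 - 1/36 + 1/49 - 1/64 ± ...
= 0.8224
(Full series converges to +π²/12 ≈ +0.8225)

S_84 = 0.8224


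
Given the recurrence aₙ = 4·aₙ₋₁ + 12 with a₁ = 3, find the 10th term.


Computing step by step:
a_1 = 3
a_2 = 24
a_3 = 108
a_4 = 444
a_5 = 1788
a_6 = 7164
a_7 = 28668
a_8 = 114684
a_9 = 458748
a_10 = 1835004


a_10 = 1835004


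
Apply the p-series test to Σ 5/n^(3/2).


p-series test: Σ c/n^p converges if p > 1, diverges if p ≤ 1 (constant c > 0 doesn't affect convergence).
p = 3/2
3/2 > 1 → CONVERGES

Converges (p = 3/2 > 1)


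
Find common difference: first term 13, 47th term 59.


d = (aₙ - a₁)/(n-1)
= (59 - 13)/(47-1)
= 46/46 = 1

d = 1


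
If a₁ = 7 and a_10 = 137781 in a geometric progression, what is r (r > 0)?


r^(n-1) = aₙ/a₁
r^9 = 137781/7 = 19683
r = 19683^(1/9)
= 3

r = 3


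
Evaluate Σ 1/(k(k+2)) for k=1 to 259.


1/(k(k+2)) = (1/2)·(1/k - 1/(k+2)) (partial fractions)
Telescoping: Σ = (1/2)·(1 + 1/2 - 1/260 - 1/261) = 101269/135720

Sum = 101269/135720


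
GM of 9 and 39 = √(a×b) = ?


GM = √(9×39) = √351 = 18.735

GM = 18.735


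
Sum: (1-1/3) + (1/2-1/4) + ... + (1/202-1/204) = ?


Telescoping with gap 2: two head and two tail terms survive.
= (1 + 1/2) - (1/203 + 1/204)
= 3/2 - 1/203 - 1/204 = 61711/41412

Sum = 61711/41412


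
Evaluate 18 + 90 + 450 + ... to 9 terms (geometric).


Sₙ = 18×(5^9 - 1)/(5 - 1)
= 18×(1953125 - 1)/4
= 18×1953124/4
= 8789058

S_9 = 8789058


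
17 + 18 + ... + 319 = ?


Σₖ₌17^319 k = Σₖ₌₁^319 k − Σₖ₌₁^16 k
= 319·320/2 − 16·17/2
= 51040 − 136 = 50904

Σk = 50904


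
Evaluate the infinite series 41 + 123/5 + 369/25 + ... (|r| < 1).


S∞ = a₁/(1-r) = 41/(1 - 3/5)
= 41/(2/5)
= 205/2

S∞ = 205/2


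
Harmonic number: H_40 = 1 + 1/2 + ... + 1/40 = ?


H_40 = 1/1 + 1/2 + 1/3 + ... + 1/40
= 2078178381193813/485721041551200
≈ 4.2785

H_40 = 2078178381193813/485721041551200 ≈ 4.2785


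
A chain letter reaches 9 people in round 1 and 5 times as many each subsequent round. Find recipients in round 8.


aₙ = a₁·r^(n-1)
= 9×5^7
= 9×78125
= 703125

a_8 = 703125


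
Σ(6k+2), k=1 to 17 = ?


Σ(6k+2) = 6·Σk + 2·n
= 6·153 + 2·17
= 918 + 34 = 952

Σ = 952


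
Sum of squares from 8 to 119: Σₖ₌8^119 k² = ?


Σₖ₌8^119 k² = Σₖ₌₁^119 k² − Σₖ₌₁^7 k²
= 119·120·239/6 − 7·8·15/6
= 568820 − 140 = 568680

Σk² = 568680


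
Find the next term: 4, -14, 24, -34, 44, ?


Pattern: alternating sign, magnitude arithmetic (d=10)
Terms: 4, -14, 24, -34, 44
Next term = -54

Next term = -54


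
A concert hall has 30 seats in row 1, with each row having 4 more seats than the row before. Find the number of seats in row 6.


aₙ = a₁ + (n-1)d
= 30 + (6-1)×4
= 30 + 20
= 50

a_6 = 50


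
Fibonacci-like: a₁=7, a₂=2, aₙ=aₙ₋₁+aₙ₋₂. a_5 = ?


Computing iteratively: 7, 2, 9, 11, 20
a_5 = 20

a_5 = 20
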